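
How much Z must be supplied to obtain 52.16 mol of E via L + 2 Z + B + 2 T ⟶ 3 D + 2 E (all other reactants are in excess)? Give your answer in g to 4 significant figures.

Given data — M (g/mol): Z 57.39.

2993 g

n(E) = 52.16 mol
n(Z) = (2/2) × 52.16 = 52.16 mol
mass = 52.16 × 57.39 = 2993 g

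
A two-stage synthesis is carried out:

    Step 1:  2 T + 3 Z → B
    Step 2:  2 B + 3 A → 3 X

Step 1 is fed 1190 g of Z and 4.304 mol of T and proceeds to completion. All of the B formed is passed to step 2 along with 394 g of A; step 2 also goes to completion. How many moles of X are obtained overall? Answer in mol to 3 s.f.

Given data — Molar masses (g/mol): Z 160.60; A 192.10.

2.05 mol

Step 1:
n(Z) = 1190 / 160.60 = 7.410 mol
n(T) = 4.304 mol
n/ν for Z = 7.410/3 = 2.470
n/ν for T = 4.304/2 = 2.152
Smallest n/ν is T → limiting reagent.
n(B) produced = (1/2) × 4.304 = 2.152 mol
Step 2:
n(B) available = 2.152 mol
n(A) = 394.0 / 192.10 = 2.051 mol
n/ν for B = 2.152/2 = 1.076
n/ν for A = 2.051/3 = 0.6837
Smallest n/ν is A → limiting reagent.
n(X) = (3/3) × 2.051 = 2.051 mol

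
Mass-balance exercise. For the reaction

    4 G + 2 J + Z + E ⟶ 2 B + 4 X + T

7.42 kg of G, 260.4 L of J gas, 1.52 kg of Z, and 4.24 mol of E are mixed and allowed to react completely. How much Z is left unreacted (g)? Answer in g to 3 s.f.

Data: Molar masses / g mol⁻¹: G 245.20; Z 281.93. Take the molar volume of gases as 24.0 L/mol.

n(G) = 7.420×1000 / 245.20 = 30.26 mol
n(J) = 260.4 / 24.0 = 10.85 mol
n(Z) = 1.520×1000 / 281.93 = 5.391 mol
n(E) = 4.240 mol
n/ν for G = 30.26/4 = 7.565
n/ν for J = 10.85/2 = 5.425
n/ν for Z = 5.391/1 = 5.391
n/ν for E = 4.240/1 = 4.240
Smallest n/ν is E → limiting reagent.
Z consumed = (1/1) × 4.240 = 4.240 mol
Z remaining = 5.391 − 4.240 = 1.151 mol
mass = 1.151 × 281.93 = 324.5 g

325 g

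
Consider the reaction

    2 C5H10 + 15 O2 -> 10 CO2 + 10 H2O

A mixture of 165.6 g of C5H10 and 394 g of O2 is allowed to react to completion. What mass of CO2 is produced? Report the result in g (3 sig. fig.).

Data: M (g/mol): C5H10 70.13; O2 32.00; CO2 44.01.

n(C5H10) = 165.6 / 70.13 = 2.361 mol
n(O2) = 394.0 / 32.00 = 12.31 mol
n/ν for C5H10 = 2.361/2 = 1.181
n/ν for O2 = 12.31/15 = 0.8207
Smallest n/ν is O2 → limiting reagent.
n(CO2) = (10/15) × 12.31 = 8.207 mol
mass = 8.207 × 44.01 = 361.2 g

361 g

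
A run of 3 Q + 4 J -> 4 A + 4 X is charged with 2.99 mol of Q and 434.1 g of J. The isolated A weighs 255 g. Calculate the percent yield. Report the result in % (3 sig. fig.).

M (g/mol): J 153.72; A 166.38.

54.3 %

n(Q) = 2.990 mol
n(J) = 434.1 / 153.72 = 2.824 mol
n/ν for Q = 2.990/3 = 0.9967
n/ν for J = 2.824/4 = 0.7060
Smallest n/ν is J → limiting reagent.
theoretical n(A) = (4/4) × 2.824 = 2.824 mol → 469.9 g
% yield = 255 / 469.9 × 100 = 54.27 %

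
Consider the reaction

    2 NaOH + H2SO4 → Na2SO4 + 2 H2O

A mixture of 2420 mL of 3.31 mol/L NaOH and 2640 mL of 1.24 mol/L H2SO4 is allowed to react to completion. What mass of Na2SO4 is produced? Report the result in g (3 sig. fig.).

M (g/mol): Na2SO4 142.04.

n(NaOH) = 3.31 × 2420/1000 = 8.010 mol
n(H2SO4) = 1.24 × 2640/1000 = 3.274 mol
n/ν for NaOH = 8.010/2 = 4.005
n/ν for H2SO4 = 3.274/1 = 3.274
Smallest n/ν is H2SO4 → limiting reagent.
n(Na2SO4) = (1/1) × 3.274 = 3.274 mol
mass = 3.274 × 142.04 = 465.0 g

465 g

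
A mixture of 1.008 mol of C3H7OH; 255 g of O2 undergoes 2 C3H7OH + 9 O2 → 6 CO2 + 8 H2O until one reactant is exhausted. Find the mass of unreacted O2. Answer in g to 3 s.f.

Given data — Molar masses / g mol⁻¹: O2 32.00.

n(C3H7OH) = 1.008 mol
n(O2) = 255.0 / 32.00 = 7.969 mol
n/ν for C3H7OH = 1.008/2 = 0.5040
n/ν for O2 = 7.969/9 = 0.8854
Smallest n/ν is C3H7OH → limiting reagent.
O2 consumed = (9/2) × 1.008 = 4.536 mol
O2 remaining = 7.969 − 4.536 = 3.433 mol
mass = 3.433 × 32.00 = 109.9 g

110 g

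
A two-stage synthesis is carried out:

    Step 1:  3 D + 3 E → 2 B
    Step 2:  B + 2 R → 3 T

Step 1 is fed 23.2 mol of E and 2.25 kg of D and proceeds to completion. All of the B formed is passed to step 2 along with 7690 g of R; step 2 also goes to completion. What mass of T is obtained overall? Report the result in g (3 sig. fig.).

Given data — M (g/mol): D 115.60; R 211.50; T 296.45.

11500 g

Step 1:
n(E) = 23.20 mol
n(D) = 2.250×1000 / 115.60 = 19.46 mol
n/ν for E = 23.20/3 = 7.733
n/ν for D = 19.46/3 = 6.487
Smallest n/ν is D → limiting reagent.
n(B) produced = (2/3) × 19.46 = 12.97 mol
Step 2:
n(B) available = 12.97 mol
n(R) = 7690 / 211.50 = 36.36 mol
n/ν for B = 12.97/1 = 12.97
n/ν for R = 36.36/2 = 18.18
Smallest n/ν is B → limiting reagent.
n(T) = (3/1) × 12.97 = 38.91 mol
mass = 38.91 × 296.45 = 11530 g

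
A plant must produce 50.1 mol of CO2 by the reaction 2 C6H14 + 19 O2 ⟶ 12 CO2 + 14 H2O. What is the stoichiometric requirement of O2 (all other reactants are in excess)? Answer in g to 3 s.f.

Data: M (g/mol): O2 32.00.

n(CO2) = 50.10 mol
n(O2) = (19/12) × 50.10 = 79.33 mol
mass = 79.33 × 32.00 = 2539 g

2540 g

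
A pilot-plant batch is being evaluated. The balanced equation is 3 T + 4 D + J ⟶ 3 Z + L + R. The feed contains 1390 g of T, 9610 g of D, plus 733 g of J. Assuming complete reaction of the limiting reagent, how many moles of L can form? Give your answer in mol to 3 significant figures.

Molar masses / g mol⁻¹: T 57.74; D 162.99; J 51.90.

n(T) = 1390 / 57.74 = 24.07 mol
n(D) = 9610 / 162.99 = 58.96 mol
n(J) = 733.0 / 51.90 = 14.12 mol
n/ν for T = 24.07/3 = 8.023
n/ν for D = 58.96/4 = 14.74
n/ν for J = 14.12/1 = 14.12
Smallest n/ν is T → limiting reagent.
n(L) = (1/3) × 24.07 = 8.023 mol

8.02 mol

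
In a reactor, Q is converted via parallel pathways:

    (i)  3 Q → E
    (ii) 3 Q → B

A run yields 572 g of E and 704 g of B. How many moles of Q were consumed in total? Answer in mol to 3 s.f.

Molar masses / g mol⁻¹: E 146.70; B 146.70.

26.1 mol

n(E) = 572 / 146.70 = 3.899 mol
n(B) = 704 / 146.70 = 4.799 mol
n(Q) via (i) = (3/1)×3.899 = 11.70 mol
n(Q) via (ii) = (3/1)×4.799 = 14.40 mol
total n(Q) = 11.70 + 14.40 = 26.10 mol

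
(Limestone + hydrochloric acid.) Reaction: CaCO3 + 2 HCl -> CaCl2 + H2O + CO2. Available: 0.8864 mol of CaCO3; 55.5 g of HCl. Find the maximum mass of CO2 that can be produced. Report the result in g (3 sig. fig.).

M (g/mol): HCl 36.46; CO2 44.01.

33.5 g

n(CaCO3) = 0.8864 mol
n(HCl) = 55.50 / 36.46 = 1.522 mol
n/ν for CaCO3 = 0.8864/1 = 0.8864
n/ν for HCl = 1.522/2 = 0.7610
Smallest n/ν is HCl → limiting reagent.
n(CO2) = (1/2) × 1.522 = 0.7610 mol
mass = 0.7610 × 44.01 = 33.49 g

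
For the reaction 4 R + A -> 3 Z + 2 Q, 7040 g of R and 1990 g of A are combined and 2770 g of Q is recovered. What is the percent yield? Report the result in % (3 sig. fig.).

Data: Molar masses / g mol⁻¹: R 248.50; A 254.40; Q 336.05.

n(R) = 7040 / 248.50 = 28.33 mol
n(A) = 1990 / 254.40 = 7.822 mol
n/ν for R = 28.33/4 = 7.083
n/ν for A = 7.822/1 = 7.822
Smallest n/ν is R → limiting reagent.
theoretical n(Q) = (2/4) × 28.33 = 14.17 mol → 4762 g
% yield = 2770 / 4762 × 100 = 58.17 %

58.2 %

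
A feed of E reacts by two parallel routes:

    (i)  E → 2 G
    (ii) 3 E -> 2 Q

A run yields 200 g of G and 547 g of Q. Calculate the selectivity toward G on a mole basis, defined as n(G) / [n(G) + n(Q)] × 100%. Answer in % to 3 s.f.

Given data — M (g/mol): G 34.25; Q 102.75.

52.3 %

n(G) = 200 / 34.25 = 5.839 mol
n(Q) = 547 / 102.75 = 5.324 mol
selectivity = 5.839/(5.839+5.324) × 100 = 52.31 %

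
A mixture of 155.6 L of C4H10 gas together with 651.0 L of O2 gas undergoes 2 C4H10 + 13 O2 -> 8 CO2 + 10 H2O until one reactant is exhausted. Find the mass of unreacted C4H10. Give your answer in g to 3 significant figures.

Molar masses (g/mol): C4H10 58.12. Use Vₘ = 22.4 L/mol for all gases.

n(C4H10) = 155.6 / 22.4 = 6.946 mol
n(O2) = 651.0 / 22.4 = 29.06 mol
n/ν → C4H10: 3.473, O2: 2.235; O2 is limiting.
C4H10 consumed = (2/13) × 29.06 = 4.471 mol
C4H10 remaining = 6.946 − 4.471 = 2.475 mol
mass = 2.475 × 58.12 = 143.8 g

144 g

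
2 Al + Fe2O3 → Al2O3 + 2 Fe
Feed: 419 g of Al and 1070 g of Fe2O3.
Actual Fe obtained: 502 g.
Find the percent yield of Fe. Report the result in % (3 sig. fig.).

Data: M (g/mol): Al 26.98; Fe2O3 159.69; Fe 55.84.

n(Al) = 419.0 / 26.98 = 15.53 mol
n(Fe2O3) = 1070 / 159.69 = 6.700 mol
n/ν → Al: 7.765, Fe2O3: 6.700; Fe2O3 is limiting.
theoretical n(Fe) = (2/1) × 6.700 = 13.40 mol → 748.3 g
% yield = 502 / 748.3 × 100 = 67.09 %

67.1 %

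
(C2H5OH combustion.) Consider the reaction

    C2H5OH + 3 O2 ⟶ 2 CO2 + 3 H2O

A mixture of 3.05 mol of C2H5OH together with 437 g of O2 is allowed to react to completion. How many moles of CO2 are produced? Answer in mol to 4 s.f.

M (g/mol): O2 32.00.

n(C2H5OH) = 3.050 mol
n(O2) = 437.0 / 32.00 = 13.66 mol
n/ν for C2H5OH = 3.050/1 = 3.050
n/ν for O2 = 13.66/3 = 4.553
Smallest n/ν is C2H5OH → limiting reagent.
n(CO2) = (2/1) × 3.050 = 6.100 mol

6.100 mol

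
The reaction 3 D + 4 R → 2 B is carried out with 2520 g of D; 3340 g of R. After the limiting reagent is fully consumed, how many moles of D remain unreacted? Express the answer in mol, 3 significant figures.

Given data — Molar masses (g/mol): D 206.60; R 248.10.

2.10 mol

n(D) = 2520 / 206.60 = 12.20 mol
n(R) = 3340 / 248.10 = 13.46 mol
n/ν → D: 4.067, R: 3.365; R is limiting.
D consumed = (3/4) × 13.46 = 10.10 mol
D remaining = 12.20 − 10.10 = 2.100 mol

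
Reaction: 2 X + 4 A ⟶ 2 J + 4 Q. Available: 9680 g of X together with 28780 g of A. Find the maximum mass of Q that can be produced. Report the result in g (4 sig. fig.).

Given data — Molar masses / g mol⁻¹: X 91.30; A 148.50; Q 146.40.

28370 g

n(X) = 9680 / 91.30 = 106.0 mol
n(A) = 28780 / 148.50 = 193.8 mol
n/ν → X: 53.00, A: 48.45; A is limiting.
n(Q) = (4/4) × 193.8 = 193.8 mol
mass = 193.8 × 146.40 = 28370 g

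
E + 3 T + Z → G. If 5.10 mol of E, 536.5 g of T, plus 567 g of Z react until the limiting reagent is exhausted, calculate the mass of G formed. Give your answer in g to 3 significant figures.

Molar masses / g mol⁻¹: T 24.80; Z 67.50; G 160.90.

n(E) = 5.100 mol
n(T) = 536.5 / 24.80 = 21.63 mol
n(Z) = 567.0 / 67.50 = 8.400 mol
n/ν → E: 5.100, T: 7.210, Z: 8.400; E is limiting.
n(G) = (1/1) × 5.100 = 5.100 mol
mass = 5.100 × 160.90 = 820.6 g

821 g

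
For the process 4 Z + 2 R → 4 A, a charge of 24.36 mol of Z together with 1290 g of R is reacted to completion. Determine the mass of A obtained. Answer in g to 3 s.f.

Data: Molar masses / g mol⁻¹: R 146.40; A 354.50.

6250 g

n(Z) = 24.36 mol
n(R) = 1290 / 146.40 = 8.811 mol
n/ν for Z = 24.36/4 = 6.090
n/ν for R = 8.811/2 = 4.406
Smallest n/ν is R → limiting reagent.
n(A) = (4/2) × 8.811 = 17.62 mol
mass = 17.62 × 354.50 = 6246 g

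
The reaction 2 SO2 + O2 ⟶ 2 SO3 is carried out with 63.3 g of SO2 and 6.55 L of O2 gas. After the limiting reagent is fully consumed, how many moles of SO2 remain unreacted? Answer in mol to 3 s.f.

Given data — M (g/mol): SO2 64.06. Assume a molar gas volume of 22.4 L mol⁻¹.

n(SO2) = 63.30 / 64.06 = 0.9881 mol
n(O2) = 6.550 / 22.4 = 0.2924 mol
n/ν for SO2 = 0.9881/2 = 0.4941
n/ν for O2 = 0.2924/1 = 0.2924
Smallest n/ν is O2 → limiting reagent.
SO2 consumed = (2/1) × 0.2924 = 0.5848 mol
SO2 remaining = 0.9881 − 0.5848 = 0.4033 mol

0.403 mol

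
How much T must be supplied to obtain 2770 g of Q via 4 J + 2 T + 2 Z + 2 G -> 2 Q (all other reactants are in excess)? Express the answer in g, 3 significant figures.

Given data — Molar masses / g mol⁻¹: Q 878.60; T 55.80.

176 g

n(Q) = 2770 / 878.60 = 3.153 mol
n(T) = (2/2) × 3.153 = 3.153 mol
mass = 3.153 × 55.80 = 175.9 g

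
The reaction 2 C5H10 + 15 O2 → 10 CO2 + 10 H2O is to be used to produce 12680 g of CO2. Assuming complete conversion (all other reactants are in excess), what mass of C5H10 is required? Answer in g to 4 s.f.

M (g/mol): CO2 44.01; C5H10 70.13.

4041 g

n(CO2) = 12680 / 44.01 = 288.1 mol
n(C5H10) = (2/10) × 288.1 = 57.62 mol
mass = 57.62 × 70.13 = 4041 g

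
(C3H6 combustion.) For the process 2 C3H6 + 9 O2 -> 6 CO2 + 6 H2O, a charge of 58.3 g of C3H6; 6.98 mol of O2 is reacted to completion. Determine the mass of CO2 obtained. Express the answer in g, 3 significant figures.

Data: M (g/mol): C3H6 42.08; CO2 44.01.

183 g

n(C3H6) = 58.30 / 42.08 = 1.385 mol
n(O2) = 6.980 mol
n/ν for C3H6 = 1.385/2 = 0.6925
n/ν for O2 = 6.980/9 = 0.7756
Smallest n/ν is C3H6 → limiting reagent.
n(CO2) = (6/2) × 1.385 = 4.155 mol
mass = 4.155 × 44.01 = 182.9 g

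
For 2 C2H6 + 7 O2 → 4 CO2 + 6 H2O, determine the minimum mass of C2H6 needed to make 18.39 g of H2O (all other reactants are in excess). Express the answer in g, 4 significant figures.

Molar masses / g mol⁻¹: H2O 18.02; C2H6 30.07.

10.23 g

n(H2O) = 18.39 / 18.02 = 1.021 mol
n(C2H6) = (2/6) × 1.021 = 0.3403 mol
mass = 0.3403 × 30.07 = 10.23 g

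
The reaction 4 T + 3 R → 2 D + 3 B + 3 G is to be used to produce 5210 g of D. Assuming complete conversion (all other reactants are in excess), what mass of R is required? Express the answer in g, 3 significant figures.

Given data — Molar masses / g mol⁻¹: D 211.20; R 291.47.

n(D) = 5210 / 211.20 = 24.67 mol
n(R) = (3/2) × 24.67 = 37.01 mol
mass = 37.01 × 291.47 = 10790 g

10800 g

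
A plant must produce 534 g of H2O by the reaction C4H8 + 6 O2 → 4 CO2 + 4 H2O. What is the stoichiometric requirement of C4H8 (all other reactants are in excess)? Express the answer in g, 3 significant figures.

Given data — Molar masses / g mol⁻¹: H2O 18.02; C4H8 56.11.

416 g

n(H2O) = 534 / 18.02 = 29.63 mol
n(C4H8) = (1/4) × 29.63 = 7.408 mol
mass = 7.408 × 56.11 = 415.7 g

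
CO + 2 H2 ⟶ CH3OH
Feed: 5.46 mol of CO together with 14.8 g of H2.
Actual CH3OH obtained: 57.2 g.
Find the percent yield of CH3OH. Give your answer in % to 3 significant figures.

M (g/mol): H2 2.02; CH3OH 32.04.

n(CO) = 5.460 mol
n(H2) = 14.80 / 2.02 = 7.327 mol
n/ν → CO: 5.460, H2: 3.664; H2 is limiting.
theoretical n(CH3OH) = (1/2) × 7.327 = 3.664 mol → 117.4 g
% yield = 57.2 / 117.4 × 100 = 48.72 %

48.7 %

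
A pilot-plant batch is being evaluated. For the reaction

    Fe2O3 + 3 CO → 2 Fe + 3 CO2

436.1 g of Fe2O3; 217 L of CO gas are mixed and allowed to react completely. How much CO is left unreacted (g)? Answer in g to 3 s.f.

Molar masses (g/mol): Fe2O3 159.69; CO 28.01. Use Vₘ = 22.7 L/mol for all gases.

n(Fe2O3) = 436.1 / 159.69 = 2.731 mol
n(CO) = 217.0 / 22.7 = 9.559 mol
n/ν → Fe2O3: 2.731, CO: 3.186; Fe2O3 is limiting.
CO consumed = (3/1) × 2.731 = 8.193 mol
CO remaining = 9.559 − 8.193 = 1.366 mol
mass = 1.366 × 28.01 = 38.26 g

38.3 g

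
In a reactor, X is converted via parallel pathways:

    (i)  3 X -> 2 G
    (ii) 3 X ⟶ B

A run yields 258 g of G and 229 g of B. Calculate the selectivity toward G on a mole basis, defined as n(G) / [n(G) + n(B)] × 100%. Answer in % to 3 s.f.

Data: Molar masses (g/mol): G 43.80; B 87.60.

n(G) = 258 / 43.80 = 5.890 mol
n(B) = 229 / 87.60 = 2.614 mol
selectivity = 5.890/(5.890+2.614) × 100 = 69.26 %

69.3 %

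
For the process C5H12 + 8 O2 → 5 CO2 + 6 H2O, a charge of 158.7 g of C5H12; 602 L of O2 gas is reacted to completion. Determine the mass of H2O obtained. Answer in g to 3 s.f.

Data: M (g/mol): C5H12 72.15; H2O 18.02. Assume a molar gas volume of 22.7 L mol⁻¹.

238 g

n(C5H12) = 158.7 / 72.15 = 2.200 mol
n(O2) = 602.0 / 22.7 = 26.52 mol
n/ν for C5H12 = 2.200/1 = 2.200
n/ν for O2 = 26.52/8 = 3.315
Smallest n/ν is C5H12 → limiting reagent.
n(H2O) = (6/1) × 2.200 = 13.20 mol
mass = 13.20 × 18.02 = 237.9 g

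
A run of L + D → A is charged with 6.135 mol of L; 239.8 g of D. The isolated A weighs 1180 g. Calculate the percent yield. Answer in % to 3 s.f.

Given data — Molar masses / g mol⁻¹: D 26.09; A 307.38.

n(L) = 6.135 mol
n(D) = 239.8 / 26.09 = 9.191 mol
n/ν → L: 6.135, D: 9.191; L is limiting.
theoretical n(A) = (1/1) × 6.135 = 6.135 mol → 1886 g
% yield = 1180 / 1886 × 100 = 62.57 %

62.6 %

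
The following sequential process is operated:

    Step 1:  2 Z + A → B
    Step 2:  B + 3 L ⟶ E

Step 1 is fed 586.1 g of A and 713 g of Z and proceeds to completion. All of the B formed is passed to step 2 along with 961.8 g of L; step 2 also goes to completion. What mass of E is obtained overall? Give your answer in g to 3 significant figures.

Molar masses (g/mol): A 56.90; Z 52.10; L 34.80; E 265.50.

1820 g

Step 1:
n(A) = 586.1 / 56.90 = 10.30 mol
n(Z) = 713.0 / 52.10 = 13.69 mol
n/ν for A = 10.30/1 = 10.30
n/ν for Z = 13.69/2 = 6.845
Smallest n/ν is Z → limiting reagent.
n(B) produced = (1/2) × 13.69 = 6.845 mol
Step 2:
n(B) available = 6.845 mol
n(L) = 961.8 / 34.80 = 27.64 mol
n/ν for B = 6.845/1 = 6.845
n/ν for L = 27.64/3 = 9.213
Smallest n/ν is B → limiting reagent.
n(E) = (1/1) × 6.845 = 6.845 mol
mass = 6.845 × 265.50 = 1817 g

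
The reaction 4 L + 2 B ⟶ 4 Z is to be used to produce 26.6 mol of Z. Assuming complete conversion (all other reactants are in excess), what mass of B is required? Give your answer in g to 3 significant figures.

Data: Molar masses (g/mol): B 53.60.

713 g

n(Z) = 26.60 mol
n(B) = (2/4) × 26.60 = 13.30 mol
mass = 13.30 × 53.60 = 712.9 g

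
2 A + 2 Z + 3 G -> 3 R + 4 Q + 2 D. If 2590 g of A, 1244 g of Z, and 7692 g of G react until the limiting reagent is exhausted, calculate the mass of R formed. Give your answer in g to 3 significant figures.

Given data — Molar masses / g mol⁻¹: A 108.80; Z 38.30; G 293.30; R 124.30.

3260 g

n(A) = 2590 / 108.80 = 23.81 mol
n(Z) = 1244 / 38.30 = 32.48 mol
n(G) = 7692 / 293.30 = 26.23 mol
n/ν for A = 23.81/2 = 11.91
n/ν for Z = 32.48/2 = 16.24
n/ν for G = 26.23/3 = 8.743
Smallest n/ν is G → limiting reagent.
n(R) = (3/3) × 26.23 = 26.23 mol
mass = 26.23 × 124.30 = 3260 g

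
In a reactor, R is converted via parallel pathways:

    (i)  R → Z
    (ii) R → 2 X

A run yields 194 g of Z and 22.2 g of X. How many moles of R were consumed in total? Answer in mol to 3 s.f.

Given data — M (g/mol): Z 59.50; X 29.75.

n(Z) = 194 / 59.50 = 3.261 mol
n(X) = 22.2 / 29.75 = 0.7462 mol
n(R) via (i) = (1/1)×3.261 = 3.261 mol
n(R) via (ii) = (1/2)×0.7462 = 0.3731 mol
total n(R) = 3.261 + 0.3731 = 3.634 mol

3.63 mol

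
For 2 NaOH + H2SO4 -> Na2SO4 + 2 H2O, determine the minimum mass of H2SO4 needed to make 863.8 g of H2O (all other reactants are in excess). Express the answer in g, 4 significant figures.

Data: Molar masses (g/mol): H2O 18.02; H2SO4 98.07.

2351 g

n(H2O) = 863.8 / 18.02 = 47.94 mol
n(H2SO4) = (1/2) × 47.94 = 23.97 mol
mass = 23.97 × 98.07 = 2351 g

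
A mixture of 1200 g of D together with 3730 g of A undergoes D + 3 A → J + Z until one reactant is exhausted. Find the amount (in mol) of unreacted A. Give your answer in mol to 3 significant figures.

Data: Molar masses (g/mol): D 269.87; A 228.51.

n(D) = 1200 / 269.87 = 4.447 mol
n(A) = 3730 / 228.51 = 16.32 mol
n/ν for D = 4.447/1 = 4.447
n/ν for A = 16.32/3 = 5.440
Smallest n/ν is D → limiting reagent.
A consumed = (3/1) × 4.447 = 13.34 mol
A remaining = 16.32 − 13.34 = 2.980 mol

2.98 mol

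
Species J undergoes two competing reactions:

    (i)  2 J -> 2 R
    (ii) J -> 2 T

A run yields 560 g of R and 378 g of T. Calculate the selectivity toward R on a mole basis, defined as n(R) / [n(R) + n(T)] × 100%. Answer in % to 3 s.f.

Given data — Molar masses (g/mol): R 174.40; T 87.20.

42.6 %

n(R) = 560 / 174.40 = 3.211 mol
n(T) = 378 / 87.20 = 4.335 mol
selectivity = 3.211/(3.211+4.335) × 100 = 42.55 %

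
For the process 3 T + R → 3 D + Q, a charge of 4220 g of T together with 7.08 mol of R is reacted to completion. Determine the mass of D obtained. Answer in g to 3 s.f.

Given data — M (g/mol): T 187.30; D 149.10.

n(T) = 4220 / 187.30 = 22.53 mol
n(R) = 7.080 mol
n/ν → T: 7.510, R: 7.080; R is limiting.
n(D) = (3/1) × 7.080 = 21.24 mol
mass = 21.24 × 149.10 = 3167 g

3170 g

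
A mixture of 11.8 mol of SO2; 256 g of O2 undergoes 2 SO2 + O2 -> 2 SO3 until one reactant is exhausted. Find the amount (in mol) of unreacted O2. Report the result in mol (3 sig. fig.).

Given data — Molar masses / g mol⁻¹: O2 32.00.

2.10 mol

n(SO2) = 11.80 mol
n(O2) = 256.0 / 32.00 = 8.000 mol
n/ν → SO2: 5.900, O2: 8.000; SO2 is limiting.
O2 consumed = (1/2) × 11.80 = 5.900 mol
O2 remaining = 8.000 − 5.900 = 2.100 mol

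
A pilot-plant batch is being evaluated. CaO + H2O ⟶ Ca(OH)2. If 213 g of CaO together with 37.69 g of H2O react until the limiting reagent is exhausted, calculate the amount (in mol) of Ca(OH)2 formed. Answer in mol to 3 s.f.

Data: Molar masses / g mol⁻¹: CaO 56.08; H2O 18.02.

n(CaO) = 213.0 / 56.08 = 3.798 mol
n(H2O) = 37.69 / 18.02 = 2.092 mol
n/ν for CaO = 3.798/1 = 3.798
n/ν for H2O = 2.092/1 = 2.092
Smallest n/ν is H2O → limiting reagent.
n(Ca(OH)2) = (1/1) × 2.092 = 2.092 mol

2.09 mol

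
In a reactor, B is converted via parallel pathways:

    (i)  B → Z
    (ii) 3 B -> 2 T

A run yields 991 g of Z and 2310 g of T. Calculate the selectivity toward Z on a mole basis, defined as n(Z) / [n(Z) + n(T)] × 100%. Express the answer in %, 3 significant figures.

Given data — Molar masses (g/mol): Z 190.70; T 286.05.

n(Z) = 991 / 190.70 = 5.197 mol
n(T) = 2310 / 286.05 = 8.076 mol
selectivity = 5.197/(5.197+8.076) × 100 = 39.15 %

39.2 %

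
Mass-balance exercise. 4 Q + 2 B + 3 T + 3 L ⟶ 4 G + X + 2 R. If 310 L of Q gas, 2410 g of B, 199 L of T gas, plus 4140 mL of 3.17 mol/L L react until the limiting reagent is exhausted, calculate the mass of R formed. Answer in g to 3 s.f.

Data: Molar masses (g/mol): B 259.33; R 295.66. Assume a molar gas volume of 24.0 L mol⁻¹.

n(Q) = 310.0 / 24.0 = 12.92 mol
n(B) = 2410 / 259.33 = 9.293 mol
n(T) = 199.0 / 24.0 = 8.292 mol
n(L) = 3.17 × 4140/1000 = 13.12 mol
n/ν for Q = 12.92/4 = 3.230
n/ν for B = 9.293/2 = 4.647
n/ν for T = 8.292/3 = 2.764
n/ν for L = 13.12/3 = 4.373
Smallest n/ν is T → limiting reagent.
n(R) = (2/3) × 8.292 = 5.528 mol
mass = 5.528 × 295.66 = 1634 g

1630 g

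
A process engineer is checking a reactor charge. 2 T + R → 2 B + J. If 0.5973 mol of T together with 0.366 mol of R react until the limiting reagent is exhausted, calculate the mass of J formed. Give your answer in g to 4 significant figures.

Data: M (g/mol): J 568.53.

169.8 g

n(T) = 0.5973 mol
n(R) = 0.3660 mol
n/ν for T = 0.5973/2 = 0.2987
n/ν for R = 0.3660/1 = 0.3660
Smallest n/ν is T → limiting reagent.
n(J) = (1/2) × 0.5973 = 0.2987 mol
mass = 0.2987 × 568.53 = 169.8 g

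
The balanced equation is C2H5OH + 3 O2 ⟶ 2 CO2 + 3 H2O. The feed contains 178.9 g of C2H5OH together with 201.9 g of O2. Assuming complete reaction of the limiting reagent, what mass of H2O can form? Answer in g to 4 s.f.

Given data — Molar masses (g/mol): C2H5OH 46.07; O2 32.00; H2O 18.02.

n(C2H5OH) = 178.9 / 46.07 = 3.883 mol
n(O2) = 201.9 / 32.00 = 6.309 mol
n/ν → C2H5OH: 3.883, O2: 2.103; O2 is limiting.
n(H2O) = (3/3) × 6.309 = 6.309 mol
mass = 6.309 × 18.02 = 113.7 g

113.7 g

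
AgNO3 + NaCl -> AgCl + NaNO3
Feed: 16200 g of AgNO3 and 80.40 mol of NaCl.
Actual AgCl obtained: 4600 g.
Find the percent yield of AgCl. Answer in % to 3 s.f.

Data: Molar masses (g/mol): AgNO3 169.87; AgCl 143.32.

39.9 %

n(AgNO3) = 16200 / 169.87 = 95.37 mol
n(NaCl) = 80.40 mol
n/ν for AgNO3 = 95.37/1 = 95.37
n/ν for NaCl = 80.40/1 = 80.40
Smallest n/ν is NaCl → limiting reagent.
theoretical n(AgCl) = (1/1) × 80.40 = 80.40 mol → 11520 g
% yield = 4600 / 11520 × 100 = 39.93 %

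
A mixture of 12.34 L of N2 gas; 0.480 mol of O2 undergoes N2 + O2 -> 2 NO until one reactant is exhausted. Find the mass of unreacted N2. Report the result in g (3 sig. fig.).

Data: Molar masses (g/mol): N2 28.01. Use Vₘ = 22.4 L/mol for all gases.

1.99 g

n(N2) = 12.34 / 22.4 = 0.5509 mol
n(O2) = 0.4800 mol
n/ν for N2 = 0.5509/1 = 0.5509
n/ν for O2 = 0.4800/1 = 0.4800
Smallest n/ν is O2 → limiting reagent.
N2 consumed = (1/1) × 0.4800 = 0.4800 mol
N2 remaining = 0.5509 − 0.4800 = 0.07090 mol
mass = 0.07090 × 28.01 = 1.986 g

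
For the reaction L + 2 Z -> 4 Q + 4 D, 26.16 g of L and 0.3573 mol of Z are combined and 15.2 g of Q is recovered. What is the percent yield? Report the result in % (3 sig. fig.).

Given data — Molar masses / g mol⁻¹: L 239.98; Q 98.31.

35.5 %

n(L) = 26.16 / 239.98 = 0.1090 mol
n(Z) = 0.3573 mol
n/ν for L = 0.1090/1 = 0.1090
n/ν for Z = 0.3573/2 = 0.1787
Smallest n/ν is L → limiting reagent.
theoretical n(Q) = (4/1) × 0.1090 = 0.4360 mol → 42.86 g
% yield = 15.2 / 42.86 × 100 = 35.46 %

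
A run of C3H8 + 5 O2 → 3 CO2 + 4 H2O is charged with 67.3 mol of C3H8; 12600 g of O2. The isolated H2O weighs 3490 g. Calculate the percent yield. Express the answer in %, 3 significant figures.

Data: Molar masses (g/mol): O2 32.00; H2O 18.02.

n(C3H8) = 67.30 mol
n(O2) = 12600 / 32.00 = 393.8 mol
n/ν → C3H8: 67.30, O2: 78.76; C3H8 is limiting.
theoretical n(H2O) = (4/1) × 67.30 = 269.2 mol → 4851 g
% yield = 3490 / 4851 × 100 = 71.94 %

71.9 %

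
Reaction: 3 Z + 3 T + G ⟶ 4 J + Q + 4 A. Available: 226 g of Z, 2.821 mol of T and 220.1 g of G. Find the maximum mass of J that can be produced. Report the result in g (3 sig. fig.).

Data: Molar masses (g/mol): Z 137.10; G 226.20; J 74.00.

163 g

n(Z) = 226.0 / 137.10 = 1.648 mol
n(T) = 2.821 mol
n(G) = 220.1 / 226.20 = 0.9730 mol
n/ν → Z: 0.5493, T: 0.9403, G: 0.9730; Z is limiting.
n(J) = (4/3) × 1.648 = 2.197 mol
mass = 2.197 × 74.00 = 162.6 g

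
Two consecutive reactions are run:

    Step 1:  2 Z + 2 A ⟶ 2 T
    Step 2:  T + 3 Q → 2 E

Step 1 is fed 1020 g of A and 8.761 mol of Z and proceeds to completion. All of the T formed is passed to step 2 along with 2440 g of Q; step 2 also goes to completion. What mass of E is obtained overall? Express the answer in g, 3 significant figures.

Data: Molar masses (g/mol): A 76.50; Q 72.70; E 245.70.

Step 1:
n(A) = 1020 / 76.50 = 13.33 mol
n(Z) = 8.761 mol
n/ν for A = 13.33/2 = 6.665
n/ν for Z = 8.761/2 = 4.381
Smallest n/ν is Z → limiting reagent.
n(T) produced = (2/2) × 8.761 = 8.761 mol
Step 2:
n(T) available = 8.761 mol
n(Q) = 2440 / 72.70 = 33.56 mol
n/ν for T = 8.761/1 = 8.761
n/ν for Q = 33.56/3 = 11.19
Smallest n/ν is T → limiting reagent.
n(E) = (2/1) × 8.761 = 17.52 mol
mass = 17.52 × 245.70 = 4305 g

4310 g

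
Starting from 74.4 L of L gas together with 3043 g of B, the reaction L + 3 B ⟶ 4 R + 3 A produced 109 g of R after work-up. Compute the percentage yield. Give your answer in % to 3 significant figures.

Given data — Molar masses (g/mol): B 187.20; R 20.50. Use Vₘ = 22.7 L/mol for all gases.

n(L) = 74.40 / 22.7 = 3.278 mol
n(B) = 3043 / 187.20 = 16.26 mol
n/ν for L = 3.278/1 = 3.278
n/ν for B = 16.26/3 = 5.420
Smallest n/ν is L → limiting reagent.
theoretical n(R) = (4/1) × 3.278 = 13.11 mol → 268.8 g
% yield = 109 / 268.8 × 100 = 40.55 %

40.6 %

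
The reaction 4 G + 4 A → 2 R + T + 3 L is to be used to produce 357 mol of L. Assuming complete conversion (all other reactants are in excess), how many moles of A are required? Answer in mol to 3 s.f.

476 mol

n(L) = 357.0 mol
n(A) = (4/3) × 357.0 = 476.0 mol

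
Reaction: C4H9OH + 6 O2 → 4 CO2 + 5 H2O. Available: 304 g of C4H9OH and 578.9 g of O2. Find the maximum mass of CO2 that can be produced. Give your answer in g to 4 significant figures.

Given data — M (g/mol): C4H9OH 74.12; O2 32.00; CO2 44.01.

n(C4H9OH) = 304.0 / 74.12 = 4.101 mol
n(O2) = 578.9 / 32.00 = 18.09 mol
n/ν → C4H9OH: 4.101, O2: 3.015; O2 is limiting.
n(CO2) = (4/6) × 18.09 = 12.06 mol
mass = 12.06 × 44.01 = 530.8 g

530.8 g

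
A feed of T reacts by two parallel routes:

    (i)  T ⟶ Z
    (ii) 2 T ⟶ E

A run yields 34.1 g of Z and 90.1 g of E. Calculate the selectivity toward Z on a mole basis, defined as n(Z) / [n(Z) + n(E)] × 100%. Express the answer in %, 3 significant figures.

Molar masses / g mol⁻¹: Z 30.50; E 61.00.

n(Z) = 34.1 / 30.50 = 1.118 mol
n(E) = 90.1 / 61.00 = 1.477 mol
selectivity = 1.118/(1.118+1.477) × 100 = 43.08 %

43.1 %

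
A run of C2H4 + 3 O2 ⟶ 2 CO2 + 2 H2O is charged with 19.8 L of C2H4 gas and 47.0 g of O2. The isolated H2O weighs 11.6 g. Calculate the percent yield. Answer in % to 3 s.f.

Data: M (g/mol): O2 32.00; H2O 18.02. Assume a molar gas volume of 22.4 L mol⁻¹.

65.7 %

n(C2H4) = 19.80 / 22.4 = 0.8839 mol
n(O2) = 47.00 / 32.00 = 1.469 mol
n/ν for C2H4 = 0.8839/1 = 0.8839
n/ν for O2 = 1.469/3 = 0.4897
Smallest n/ν is O2 → limiting reagent.
theoretical n(H2O) = (2/3) × 1.469 = 0.9793 mol → 17.65 g
% yield = 11.6 / 17.65 × 100 = 65.72 %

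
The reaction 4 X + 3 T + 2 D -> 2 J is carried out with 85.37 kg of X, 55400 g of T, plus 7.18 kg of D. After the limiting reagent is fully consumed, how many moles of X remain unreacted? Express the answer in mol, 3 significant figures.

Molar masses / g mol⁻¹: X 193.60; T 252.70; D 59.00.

n(X) = 85.37×1000 / 193.60 = 441.0 mol
n(T) = 55400 / 252.70 = 219.2 mol
n(D) = 7.180×1000 / 59.00 = 121.7 mol
n/ν for X = 441.0/4 = 110.3
n/ν for T = 219.2/3 = 73.07
n/ν for D = 121.7/2 = 60.85
Smallest n/ν is D → limiting reagent.
X consumed = (4/2) × 121.7 = 243.4 mol
X remaining = 441.0 − 243.4 = 197.6 mol

198 mol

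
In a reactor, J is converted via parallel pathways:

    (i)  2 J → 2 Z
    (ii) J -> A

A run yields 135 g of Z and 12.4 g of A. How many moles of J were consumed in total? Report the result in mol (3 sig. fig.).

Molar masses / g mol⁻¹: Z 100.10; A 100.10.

n(Z) = 135 / 100.10 = 1.349 mol
n(A) = 12.4 / 100.10 = 0.1239 mol
n(J) via (i) = (2/2)×1.349 = 1.349 mol
n(J) via (ii) = (1/1)×0.1239 = 0.1239 mol
total n(J) = 1.349 + 0.1239 = 1.473 mol

1.47 mol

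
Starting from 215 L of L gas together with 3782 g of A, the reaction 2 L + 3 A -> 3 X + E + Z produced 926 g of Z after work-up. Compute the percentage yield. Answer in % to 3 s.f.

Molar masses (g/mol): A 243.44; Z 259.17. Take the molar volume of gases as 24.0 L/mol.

n(L) = 215.0 / 24.0 = 8.958 mol
n(A) = 3782 / 243.44 = 15.54 mol
n/ν for L = 8.958/2 = 4.479
n/ν for A = 15.54/3 = 5.180
Smallest n/ν is L → limiting reagent.
theoretical n(Z) = (1/2) × 8.958 = 4.479 mol → 1161 g
% yield = 926 / 1161 × 100 = 79.76 %

79.8 %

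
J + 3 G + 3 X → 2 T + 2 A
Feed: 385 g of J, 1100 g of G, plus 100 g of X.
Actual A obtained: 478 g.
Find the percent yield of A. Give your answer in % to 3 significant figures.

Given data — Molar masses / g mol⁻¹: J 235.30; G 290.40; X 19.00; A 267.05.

70.9 %

n(J) = 385.0 / 235.30 = 1.636 mol
n(G) = 1100 / 290.40 = 3.788 mol
n(X) = 100.0 / 19.00 = 5.263 mol
n/ν for J = 1.636/1 = 1.636
n/ν for G = 3.788/3 = 1.263
n/ν for X = 5.263/3 = 1.754
Smallest n/ν is G → limiting reagent.
theoretical n(A) = (2/3) × 3.788 = 2.525 mol → 674.3 g
% yield = 478 / 674.3 × 100 = 70.89 %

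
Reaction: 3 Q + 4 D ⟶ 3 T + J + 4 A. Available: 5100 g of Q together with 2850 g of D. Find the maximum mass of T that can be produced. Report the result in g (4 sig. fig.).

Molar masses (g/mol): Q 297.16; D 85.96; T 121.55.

2086 g

n(Q) = 5100 / 297.16 = 17.16 mol
n(D) = 2850 / 85.96 = 33.15 mol
n/ν → Q: 5.720, D: 8.288; Q is limiting.
n(T) = (3/3) × 17.16 = 17.16 mol
mass = 17.16 × 121.55 = 2086 g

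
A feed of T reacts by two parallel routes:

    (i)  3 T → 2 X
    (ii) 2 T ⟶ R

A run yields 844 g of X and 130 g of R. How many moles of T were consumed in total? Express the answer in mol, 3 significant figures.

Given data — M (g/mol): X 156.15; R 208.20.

n(X) = 844 / 156.15 = 5.405 mol
n(R) = 130 / 208.20 = 0.6244 mol
n(T) via (i) = (3/2)×5.405 = 8.108 mol
n(T) via (ii) = (2/1)×0.6244 = 1.249 mol
total n(T) = 8.108 + 1.249 = 9.357 mol

9.36 mol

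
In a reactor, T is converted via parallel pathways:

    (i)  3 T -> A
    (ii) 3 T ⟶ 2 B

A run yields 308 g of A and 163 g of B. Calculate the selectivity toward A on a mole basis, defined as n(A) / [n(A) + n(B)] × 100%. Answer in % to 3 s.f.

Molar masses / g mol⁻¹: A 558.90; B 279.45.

48.6 %

n(A) = 308 / 558.90 = 0.5511 mol
n(B) = 163 / 279.45 = 0.5833 mol
selectivity = 0.5511/(0.5511+0.5833) × 100 = 48.58 %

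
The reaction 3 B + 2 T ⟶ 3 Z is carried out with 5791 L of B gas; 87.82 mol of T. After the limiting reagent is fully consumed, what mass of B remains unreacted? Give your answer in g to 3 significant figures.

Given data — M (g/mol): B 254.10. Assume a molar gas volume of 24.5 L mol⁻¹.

26600 g

n(B) = 5791 / 24.5 = 236.4 mol
n(T) = 87.82 mol
n/ν → B: 78.80, T: 43.91; T is limiting.
B consumed = (3/2) × 87.82 = 131.7 mol
B remaining = 236.4 − 131.7 = 104.7 mol
mass = 104.7 × 254.10 = 26600 g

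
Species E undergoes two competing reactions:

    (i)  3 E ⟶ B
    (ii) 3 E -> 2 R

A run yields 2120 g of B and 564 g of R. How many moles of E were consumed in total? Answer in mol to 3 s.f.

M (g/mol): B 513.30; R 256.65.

15.7 mol

n(B) = 2120 / 513.30 = 4.130 mol
n(R) = 564 / 256.65 = 2.198 mol
n(E) via (i) = (3/1)×4.130 = 12.39 mol
n(E) via (ii) = (3/2)×2.198 = 3.297 mol
total n(E) = 12.39 + 3.297 = 15.69 mol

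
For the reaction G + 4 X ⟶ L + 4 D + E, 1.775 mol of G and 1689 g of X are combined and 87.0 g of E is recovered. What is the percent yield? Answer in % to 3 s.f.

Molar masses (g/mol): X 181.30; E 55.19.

n(G) = 1.775 mol
n(X) = 1689 / 181.30 = 9.316 mol
n/ν → G: 1.775, X: 2.329; G is limiting.
theoretical n(E) = (1/1) × 1.775 = 1.775 mol → 97.96 g
% yield = 87.0 / 97.96 × 100 = 88.81 %

88.8 %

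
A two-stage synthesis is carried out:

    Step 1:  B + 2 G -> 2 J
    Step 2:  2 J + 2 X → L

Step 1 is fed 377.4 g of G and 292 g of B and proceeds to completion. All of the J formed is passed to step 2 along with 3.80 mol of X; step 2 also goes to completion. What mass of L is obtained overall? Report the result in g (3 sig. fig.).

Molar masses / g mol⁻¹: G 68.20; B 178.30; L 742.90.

Step 1:
n(G) = 377.4 / 68.20 = 5.534 mol
n(B) = 292.0 / 178.30 = 1.638 mol
n/ν for G = 5.534/2 = 2.767
n/ν for B = 1.638/1 = 1.638
Smallest n/ν is B → limiting reagent.
n(J) produced = (2/1) × 1.638 = 3.276 mol
Step 2:
n(J) available = 3.276 mol
n(X) = 3.800 mol
n/ν for J = 3.276/2 = 1.638
n/ν for X = 3.800/2 = 1.900
Smallest n/ν is J → limiting reagent.
n(L) = (1/2) × 3.276 = 1.638 mol
mass = 1.638 × 742.90 = 1217 g

1220 g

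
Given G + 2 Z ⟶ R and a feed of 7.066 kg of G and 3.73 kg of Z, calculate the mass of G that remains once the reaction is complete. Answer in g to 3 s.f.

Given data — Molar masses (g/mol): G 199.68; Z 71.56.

n(G) = 7.066×1000 / 199.68 = 35.39 mol
n(Z) = 3.730×1000 / 71.56 = 52.12 mol
n/ν → G: 35.39, Z: 26.06; Z is limiting.
G consumed = (1/2) × 52.12 = 26.06 mol
G remaining = 35.39 − 26.06 = 9.330 mol
mass = 9.330 × 199.68 = 1863 g

1860 g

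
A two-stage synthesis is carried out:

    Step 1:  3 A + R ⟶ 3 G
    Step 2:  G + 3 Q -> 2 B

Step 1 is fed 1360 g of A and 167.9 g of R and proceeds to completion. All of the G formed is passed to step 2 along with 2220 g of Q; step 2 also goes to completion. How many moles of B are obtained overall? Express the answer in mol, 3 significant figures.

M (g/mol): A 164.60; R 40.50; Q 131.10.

11.3 mol

Step 1:
n(A) = 1360 / 164.60 = 8.262 mol
n(R) = 167.9 / 40.50 = 4.146 mol
n/ν for A = 8.262/3 = 2.754
n/ν for R = 4.146/1 = 4.146
Smallest n/ν is A → limiting reagent.
n(G) produced = (3/3) × 8.262 = 8.262 mol
Step 2:
n(G) available = 8.262 mol
n(Q) = 2220 / 131.10 = 16.93 mol
n/ν for G = 8.262/1 = 8.262
n/ν for Q = 16.93/3 = 5.643
Smallest n/ν is Q → limiting reagent.
n(B) = (2/3) × 16.93 = 11.29 mol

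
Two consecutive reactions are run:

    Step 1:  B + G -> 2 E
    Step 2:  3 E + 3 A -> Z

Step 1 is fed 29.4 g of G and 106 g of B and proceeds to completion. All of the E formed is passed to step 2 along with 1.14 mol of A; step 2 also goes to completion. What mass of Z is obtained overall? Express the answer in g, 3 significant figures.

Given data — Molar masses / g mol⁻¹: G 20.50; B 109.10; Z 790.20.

Step 1:
n(G) = 29.40 / 20.50 = 1.434 mol
n(B) = 106.0 / 109.10 = 0.9716 mol
n/ν for G = 1.434/1 = 1.434
n/ν for B = 0.9716/1 = 0.9716
Smallest n/ν is B → limiting reagent.
n(E) produced = (2/1) × 0.9716 = 1.943 mol
Step 2:
n(E) available = 1.943 mol
n(A) = 1.140 mol
n/ν for E = 1.943/3 = 0.6477
n/ν for A = 1.140/3 = 0.3800
Smallest n/ν is A → limiting reagent.
n(Z) = (1/3) × 1.140 = 0.3800 mol
mass = 0.3800 × 790.20 = 300.3 g

300 g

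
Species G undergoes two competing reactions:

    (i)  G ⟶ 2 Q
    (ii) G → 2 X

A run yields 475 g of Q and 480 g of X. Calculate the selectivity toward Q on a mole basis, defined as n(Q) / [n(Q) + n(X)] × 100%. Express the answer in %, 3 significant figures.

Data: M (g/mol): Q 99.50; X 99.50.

49.7 %

n(Q) = 475 / 99.50 = 4.774 mol
n(X) = 480 / 99.50 = 4.824 mol
selectivity = 4.774/(4.774+4.824) × 100 = 49.74 %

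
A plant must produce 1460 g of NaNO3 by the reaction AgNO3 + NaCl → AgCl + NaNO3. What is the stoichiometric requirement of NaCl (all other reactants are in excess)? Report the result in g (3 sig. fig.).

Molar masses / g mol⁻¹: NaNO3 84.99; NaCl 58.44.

1000 g

n(NaNO3) = 1460 / 84.99 = 17.18 mol
n(NaCl) = (1/1) × 17.18 = 17.18 mol
mass = 17.18 × 58.44 = 1004 g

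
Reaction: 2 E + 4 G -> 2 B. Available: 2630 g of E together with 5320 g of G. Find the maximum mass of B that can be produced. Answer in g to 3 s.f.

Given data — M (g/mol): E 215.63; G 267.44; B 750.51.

7460 g

n(E) = 2630 / 215.63 = 12.20 mol
n(G) = 5320 / 267.44 = 19.89 mol
n/ν for E = 12.20/2 = 6.100
n/ν for G = 19.89/4 = 4.973
Smallest n/ν is G → limiting reagent.
n(B) = (2/4) × 19.89 = 9.945 mol
mass = 9.945 × 750.51 = 7464 g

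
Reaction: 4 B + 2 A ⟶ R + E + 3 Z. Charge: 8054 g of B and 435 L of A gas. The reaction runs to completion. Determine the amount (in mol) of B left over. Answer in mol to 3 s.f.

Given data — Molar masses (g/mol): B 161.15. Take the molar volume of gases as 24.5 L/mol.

n(B) = 8054 / 161.15 = 49.98 mol
n(A) = 435.0 / 24.5 = 17.76 mol
n/ν for B = 49.98/4 = 12.50
n/ν for A = 17.76/2 = 8.880
Smallest n/ν is A → limiting reagent.
B consumed = (4/2) × 17.76 = 35.52 mol
B remaining = 49.98 − 35.52 = 14.46 mol

14.5 mol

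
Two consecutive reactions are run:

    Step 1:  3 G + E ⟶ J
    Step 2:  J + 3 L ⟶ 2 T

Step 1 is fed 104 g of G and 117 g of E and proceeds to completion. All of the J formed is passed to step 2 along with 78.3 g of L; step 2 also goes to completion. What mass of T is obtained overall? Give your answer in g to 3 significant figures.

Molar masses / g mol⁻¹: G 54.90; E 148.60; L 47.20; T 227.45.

Step 1:
n(G) = 104.0 / 54.90 = 1.894 mol
n(E) = 117.0 / 148.60 = 0.7873 mol
n/ν for G = 1.894/3 = 0.6313
n/ν for E = 0.7873/1 = 0.7873
Smallest n/ν is G → limiting reagent.
n(J) produced = (1/3) × 1.894 = 0.6313 mol
Step 2:
n(J) available = 0.6313 mol
n(L) = 78.30 / 47.20 = 1.659 mol
n/ν for J = 0.6313/1 = 0.6313
n/ν for L = 1.659/3 = 0.5530
Smallest n/ν is L → limiting reagent.
n(T) = (2/3) × 1.659 = 1.106 mol
mass = 1.106 × 227.45 = 251.6 g

252 g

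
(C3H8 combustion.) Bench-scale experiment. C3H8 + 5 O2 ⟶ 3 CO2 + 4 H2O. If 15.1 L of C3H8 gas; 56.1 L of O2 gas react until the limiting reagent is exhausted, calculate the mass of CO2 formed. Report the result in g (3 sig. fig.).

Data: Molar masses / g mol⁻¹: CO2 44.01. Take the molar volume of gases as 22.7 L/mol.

n(C3H8) = 15.10 / 22.7 = 0.6652 mol
n(O2) = 56.10 / 22.7 = 2.471 mol
n/ν for C3H8 = 0.6652/1 = 0.6652
n/ν for O2 = 2.471/5 = 0.4942
Smallest n/ν is O2 → limiting reagent.
n(CO2) = (3/5) × 2.471 = 1.483 mol
mass = 1.483 × 44.01 = 65.27 g

65.3 g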